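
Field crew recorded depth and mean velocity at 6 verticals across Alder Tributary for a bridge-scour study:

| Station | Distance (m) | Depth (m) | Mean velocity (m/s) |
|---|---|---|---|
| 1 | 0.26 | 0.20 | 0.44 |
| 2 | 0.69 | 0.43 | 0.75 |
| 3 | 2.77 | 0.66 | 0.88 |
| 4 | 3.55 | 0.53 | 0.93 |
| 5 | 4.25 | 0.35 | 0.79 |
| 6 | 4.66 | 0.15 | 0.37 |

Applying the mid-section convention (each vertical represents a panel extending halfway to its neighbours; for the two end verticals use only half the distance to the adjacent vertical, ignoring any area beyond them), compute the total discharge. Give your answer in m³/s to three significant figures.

w_1 = (0.69 − 0.26)/2 = 0.215 m; q_1 = 0.44 × 0.20 × 0.215 = 0.01892 m³/s
w_2 = (2.77 − 0.26)/2 = 1.255 m; q_2 = 0.75 × 0.43 × 1.255 = 0.4047 m³/s
w_3 = (3.55 − 0.69)/2 = 1.43 m; q_3 = 0.88 × 0.66 × 1.43 = 0.8305 m³/s
w_4 = (4.25 − 2.77)/2 = 0.74 m; q_4 = 0.93 × 0.53 × 0.74 = 0.3647 m³/s
w_5 = (4.66 − 3.55)/2 = 0.555 m; q_5 = 0.79 × 0.35 × 0.555 = 0.1535 m³/s
w_6 = (4.66 − 4.25)/2 = 0.205 m; q_6 = 0.37 × 0.15 × 0.205 = 0.01138 m³/s
Q = Σ qᵢ = 1.784 m³/s

1.78 m³/s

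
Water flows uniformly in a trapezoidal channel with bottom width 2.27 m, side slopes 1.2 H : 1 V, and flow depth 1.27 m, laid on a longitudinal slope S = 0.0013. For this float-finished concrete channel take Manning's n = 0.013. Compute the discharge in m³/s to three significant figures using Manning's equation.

11.3 m³/s

A = (b + z·y)·y = (2.27 + 1.2×1.27)×1.27 = 4.818 m²
P = b + 2y√(1+z²) = 2.27 + 2×1.27×√(1+1.2²) = 6.238 m
R = A/P = 4.818/6.238 = 0.7725 m
Q = (1/n)·A·R^(2/3)·S^(1/2) = (1/0.013) × 4.818 × 0.7725^(2/3) × 0.0013^(1/2) = 11.25 m³/s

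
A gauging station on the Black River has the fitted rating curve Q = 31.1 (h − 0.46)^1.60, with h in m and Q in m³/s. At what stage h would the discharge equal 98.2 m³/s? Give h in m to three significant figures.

2.51 m

h − h₀ = (Q/C)^(1/b) = (98.2/31.1)^(1/1.60) = 2.052 m
h = 0.46 + 2.052 = 2.512 m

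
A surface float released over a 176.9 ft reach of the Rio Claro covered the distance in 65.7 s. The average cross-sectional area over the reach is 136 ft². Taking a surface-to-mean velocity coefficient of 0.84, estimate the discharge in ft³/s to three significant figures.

308 ft³/s

v_surface = L / t̄ = 176.9 / 65.7 = 2.693 ft/s
v_mean = 0.84 × 2.693 = 2.262 ft/s
Q = A × v_mean = 136 × 2.262 = 307.6 ft³/s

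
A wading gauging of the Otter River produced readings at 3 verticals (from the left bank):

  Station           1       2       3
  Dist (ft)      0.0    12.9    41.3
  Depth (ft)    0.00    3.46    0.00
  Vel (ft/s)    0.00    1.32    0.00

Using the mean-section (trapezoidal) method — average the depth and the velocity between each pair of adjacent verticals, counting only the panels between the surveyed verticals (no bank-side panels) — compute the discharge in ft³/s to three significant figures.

47.2 ft³/s

Panel 1-2: Δb = 12.9 ft, d̄ = (0.00+3.46)/2 = 1.73, v̄ = (0.00+1.32)/2 = 0.66 → q = 12.9×1.73×0.66 = 14.73 ft³/s
Panel 2-3: Δb = 28.4 ft, d̄ = (3.46+0.00)/2 = 1.73, v̄ = (1.32+0.00)/2 = 0.66 → q = 28.4×1.73×0.66 = 32.43 ft³/s
Q = Σ q = 47.16 ft³/s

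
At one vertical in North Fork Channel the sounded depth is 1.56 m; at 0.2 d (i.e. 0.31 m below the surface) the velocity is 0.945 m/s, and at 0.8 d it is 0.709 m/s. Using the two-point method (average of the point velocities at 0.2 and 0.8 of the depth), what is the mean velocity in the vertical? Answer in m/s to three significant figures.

0.827 m/s

v̄ = (0.945 + 0.709) / 2 = 0.8270 m/s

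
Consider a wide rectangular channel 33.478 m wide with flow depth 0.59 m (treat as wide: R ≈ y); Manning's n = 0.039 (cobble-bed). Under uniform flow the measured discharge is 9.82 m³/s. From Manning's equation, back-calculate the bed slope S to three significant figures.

A = b·y = 33.478 × 0.59 = 19.75 m²
Wide channel: R ≈ y = 0.59 m
S = (Q·n / (1·A·R^(2/3)))² = (9.82×0.039 / (1×19.75×0.7035))² = 0.0007597

0.000760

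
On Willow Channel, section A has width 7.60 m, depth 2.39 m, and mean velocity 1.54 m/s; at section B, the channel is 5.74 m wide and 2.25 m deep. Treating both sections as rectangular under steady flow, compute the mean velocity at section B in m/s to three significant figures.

Q = A₁V₁ = (7.60×2.39) × 1.54 = 27.97 m³/s
A₂ = 5.74 × 2.25 = 12.92 m²
V₂ = Q/A₂ = 27.97/12.92 = 2.166 m/s

2.17 m/s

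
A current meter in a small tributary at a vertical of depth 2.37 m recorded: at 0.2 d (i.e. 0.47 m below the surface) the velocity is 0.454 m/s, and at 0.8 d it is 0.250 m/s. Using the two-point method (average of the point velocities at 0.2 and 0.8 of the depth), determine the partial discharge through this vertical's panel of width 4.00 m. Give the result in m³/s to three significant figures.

3.34 m³/s

v̄ = (0.454 + 0.250) / 2 = 0.3520 m/s
q = v̄ × d × w = 0.3520 × 2.37 × 4.00 = 3.337 m³/s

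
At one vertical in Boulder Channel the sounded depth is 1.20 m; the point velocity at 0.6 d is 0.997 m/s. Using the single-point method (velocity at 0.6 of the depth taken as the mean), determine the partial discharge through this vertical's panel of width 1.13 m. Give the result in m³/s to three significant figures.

v̄ = v₀.₆ = 0.997 m/s
q = v̄ × d × w = 0.9970 × 1.20 × 1.13 = 1.352 m³/s

1.35 m³/s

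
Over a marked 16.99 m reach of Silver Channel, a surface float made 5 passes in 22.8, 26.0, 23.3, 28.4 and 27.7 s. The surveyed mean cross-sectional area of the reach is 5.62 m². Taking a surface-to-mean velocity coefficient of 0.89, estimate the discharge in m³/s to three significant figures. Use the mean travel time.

3.31 m³/s

t̄ = (22.8 + 26.0 + 23.3 + 28.4 + 27.7) / 5 = 25.64 s
v_surface = L / t̄ = 16.99 / 25.64 = 0.6626 m/s
v_mean = 0.89 × 0.6626 = 0.5897 m/s
Q = A × v_mean = 5.62 × 0.5897 = 3.314 m³/s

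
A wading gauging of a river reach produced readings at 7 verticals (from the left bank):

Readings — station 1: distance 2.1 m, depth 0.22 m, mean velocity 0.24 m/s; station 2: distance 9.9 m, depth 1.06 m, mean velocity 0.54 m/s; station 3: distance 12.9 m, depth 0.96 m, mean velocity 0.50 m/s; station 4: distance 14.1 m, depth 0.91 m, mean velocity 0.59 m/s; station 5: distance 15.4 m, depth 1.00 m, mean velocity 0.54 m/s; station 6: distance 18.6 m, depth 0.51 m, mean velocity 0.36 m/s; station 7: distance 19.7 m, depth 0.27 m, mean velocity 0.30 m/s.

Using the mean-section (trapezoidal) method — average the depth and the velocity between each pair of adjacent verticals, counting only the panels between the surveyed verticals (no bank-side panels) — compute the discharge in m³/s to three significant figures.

Panel 1-2: Δb = 7.8 m, d̄ = (0.22+1.06)/2 = 0.64, v̄ = (0.24+0.54)/2 = 0.39 → q = 7.8×0.64×0.39 = 1.947 m³/s
Panel 2-3: Δb = 3 m, d̄ = (1.06+0.96)/2 = 1.01, v̄ = (0.54+0.50)/2 = 0.52 → q = 3×1.01×0.52 = 1.576 m³/s
Panel 3-4: Δb = 1.2 m, d̄ = (0.96+0.91)/2 = 0.935, v̄ = (0.50+0.59)/2 = 0.545 → q = 1.2×0.935×0.545 = 0.6115 m³/s
Panel 4-5: Δb = 1.3 m, d̄ = (0.91+1.00)/2 = 0.955, v̄ = (0.59+0.54)/2 = 0.565 → q = 1.3×0.955×0.565 = 0.7014 m³/s
Panel 5-6: Δb = 3.2 m, d̄ = (1.00+0.51)/2 = 0.755, v̄ = (0.54+0.36)/2 = 0.45 → q = 3.2×0.755×0.45 = 1.087 m³/s
Panel 6-7: Δb = 1.1 m, d̄ = (0.51+0.27)/2 = 0.39, v̄ = (0.36+0.30)/2 = 0.33 → q = 1.1×0.39×0.33 = 0.1416 m³/s
Q = Σ q = 6.064 m³/s

6.06 m³/s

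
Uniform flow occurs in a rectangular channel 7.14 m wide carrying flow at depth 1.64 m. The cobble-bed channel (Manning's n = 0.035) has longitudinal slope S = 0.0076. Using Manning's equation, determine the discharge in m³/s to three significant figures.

31.5 m³/s

A = b·y = 7.14 × 1.64 = 11.71 m²
P = b + 2y = 7.14 + 2×1.64 = 10.42 m
R = A/P = 11.71/10.42 = 1.124 m
Q = (1/n)·A·R^(2/3)·S^(1/2) = (1/0.035) × 11.71 × 1.124^(2/3) × 0.0076^(1/2) = 31.53 m³/s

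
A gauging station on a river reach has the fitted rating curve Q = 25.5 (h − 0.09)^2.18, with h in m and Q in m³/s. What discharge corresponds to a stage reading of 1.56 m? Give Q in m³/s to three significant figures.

Q = 25.5 × (1.56 − 0.09)^2.18 = 25.5 × 1.47^2.18 = 59.06 m³/s

59.1 m³/s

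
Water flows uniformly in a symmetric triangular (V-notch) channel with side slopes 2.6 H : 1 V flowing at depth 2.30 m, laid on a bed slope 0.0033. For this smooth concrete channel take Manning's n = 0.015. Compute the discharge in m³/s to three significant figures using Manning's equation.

A = z·y² = 2.6×2.30² = 13.75 m²
P = 2y√(1+z²) = 2×2.30×√(1+2.6²) = 12.81 m
R = A/P = 13.75/12.81 = 1.073 m
Q = (1/n)·A·R^(2/3)·S^(1/2) = (1/0.015) × 13.75 × 1.073^(2/3) × 0.0033^(1/2) = 55.22 m³/s

55.2 m³/s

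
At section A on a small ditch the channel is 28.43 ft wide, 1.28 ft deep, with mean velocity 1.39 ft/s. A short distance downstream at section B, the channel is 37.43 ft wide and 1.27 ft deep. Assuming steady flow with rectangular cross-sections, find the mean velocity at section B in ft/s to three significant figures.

Q = A₁V₁ = (28.43×1.28) × 1.39 = 50.58 ft³/s
A₂ = 37.43 × 1.27 = 47.54 ft²
V₂ = Q/A₂ = 50.58/47.54 = 1.064 ft/s

1.06 ft/s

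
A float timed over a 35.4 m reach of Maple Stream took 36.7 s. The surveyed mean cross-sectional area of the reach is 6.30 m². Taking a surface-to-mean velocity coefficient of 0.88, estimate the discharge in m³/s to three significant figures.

v_surface = L / t̄ = 35.4 / 36.7 = 0.9646 m/s
v_mean = 0.88 × 0.9646 = 0.8488 m/s
Q = A × v_mean = 6.30 × 0.8488 = 5.348 m³/s

5.35 m³/s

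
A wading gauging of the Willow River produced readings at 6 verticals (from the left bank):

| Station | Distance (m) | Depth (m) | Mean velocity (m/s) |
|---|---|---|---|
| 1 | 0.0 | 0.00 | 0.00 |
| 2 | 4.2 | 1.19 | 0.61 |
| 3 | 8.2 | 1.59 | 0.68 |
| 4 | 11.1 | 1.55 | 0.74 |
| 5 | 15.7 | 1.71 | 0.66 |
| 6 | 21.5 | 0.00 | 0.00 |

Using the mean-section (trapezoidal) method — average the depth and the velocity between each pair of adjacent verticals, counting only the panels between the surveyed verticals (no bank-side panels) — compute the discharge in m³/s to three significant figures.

Panel 1-2: Δb = 4.2 m, d̄ = (0.00+1.19)/2 = 0.595, v̄ = (0.00+0.61)/2 = 0.305 → q = 4.2×0.595×0.305 = 0.7622 m³/s
Panel 2-3: Δb = 4 m, d̄ = (1.19+1.59)/2 = 1.39, v̄ = (0.61+0.68)/2 = 0.645 → q = 4×1.39×0.645 = 3.586 m³/s
Panel 3-4: Δb = 2.9 m, d̄ = (1.59+1.55)/2 = 1.57, v̄ = (0.68+0.74)/2 = 0.71 → q = 2.9×1.57×0.71 = 3.233 m³/s
Panel 4-5: Δb = 4.6 m, d̄ = (1.55+1.71)/2 = 1.63, v̄ = (0.74+0.66)/2 = 0.7 → q = 4.6×1.63×0.7 = 5.249 m³/s
Panel 5-6: Δb = 5.8 m, d̄ = (1.71+0.00)/2 = 0.855, v̄ = (0.66+0.00)/2 = 0.33 → q = 5.8×0.855×0.33 = 1.636 m³/s
Q = Σ q = 14.47 m³/s

14.5 m³/s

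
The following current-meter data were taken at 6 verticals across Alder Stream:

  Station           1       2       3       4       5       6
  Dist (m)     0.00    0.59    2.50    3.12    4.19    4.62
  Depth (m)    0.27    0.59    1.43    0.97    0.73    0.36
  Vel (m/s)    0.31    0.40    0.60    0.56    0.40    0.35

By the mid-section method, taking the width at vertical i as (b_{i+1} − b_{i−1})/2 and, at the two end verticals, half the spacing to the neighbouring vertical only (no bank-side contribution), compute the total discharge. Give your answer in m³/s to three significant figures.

w_1 = (0.59 − 0.00)/2 = 0.295 m; q_1 = 0.31 × 0.27 × 0.295 = 0.02469 m³/s
w_2 = (2.50 − 0.00)/2 = 1.25 m; q_2 = 0.40 × 0.59 × 1.25 = 0.2950 m³/s
w_3 = (3.12 − 0.59)/2 = 1.265 m; q_3 = 0.60 × 1.43 × 1.265 = 1.085 m³/s
w_4 = (4.19 − 2.50)/2 = 0.845 m; q_4 = 0.56 × 0.97 × 0.845 = 0.4590 m³/s
w_5 = (4.62 − 3.12)/2 = 0.75 m; q_5 = 0.40 × 0.73 × 0.75 = 0.2190 m³/s
w_6 = (4.62 − 4.19)/2 = 0.215 m; q_6 = 0.35 × 0.36 × 0.215 = 0.02709 m³/s
Q = Σ qᵢ = 2.110 m³/s

2.11 m³/s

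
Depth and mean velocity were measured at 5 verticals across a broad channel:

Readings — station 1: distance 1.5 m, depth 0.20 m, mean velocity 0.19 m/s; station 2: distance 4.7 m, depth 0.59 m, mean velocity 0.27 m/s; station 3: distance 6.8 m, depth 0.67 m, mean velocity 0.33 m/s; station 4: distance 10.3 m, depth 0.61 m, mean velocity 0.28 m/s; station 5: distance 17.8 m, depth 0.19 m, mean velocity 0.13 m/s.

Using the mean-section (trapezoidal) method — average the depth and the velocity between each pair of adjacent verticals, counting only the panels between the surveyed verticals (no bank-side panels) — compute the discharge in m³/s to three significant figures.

Panel 1-2: Δb = 3.2 m, d̄ = (0.20+0.59)/2 = 0.395, v̄ = (0.19+0.27)/2 = 0.23 → q = 3.2×0.395×0.23 = 0.2907 m³/s
Panel 2-3: Δb = 2.1 m, d̄ = (0.59+0.67)/2 = 0.63, v̄ = (0.27+0.33)/2 = 0.3 → q = 2.1×0.63×0.3 = 0.3969 m³/s
Panel 3-4: Δb = 3.5 m, d̄ = (0.67+0.61)/2 = 0.64, v̄ = (0.33+0.28)/2 = 0.305 → q = 3.5×0.64×0.305 = 0.6832 m³/s
Panel 4-5: Δb = 7.5 m, d̄ = (0.61+0.19)/2 = 0.4, v̄ = (0.28+0.13)/2 = 0.205 → q = 7.5×0.4×0.205 = 0.6150 m³/s
Q = Σ q = 1.986 m³/s

1.99 m³/s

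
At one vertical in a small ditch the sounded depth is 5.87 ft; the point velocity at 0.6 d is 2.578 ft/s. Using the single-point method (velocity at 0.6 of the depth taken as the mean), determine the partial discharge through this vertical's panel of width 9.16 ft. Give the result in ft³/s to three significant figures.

v̄ = v₀.₆ = 2.578 ft/s
q = v̄ × d × w = 2.578 × 5.87 × 9.16 = 138.6 ft³/s

139 ft³/s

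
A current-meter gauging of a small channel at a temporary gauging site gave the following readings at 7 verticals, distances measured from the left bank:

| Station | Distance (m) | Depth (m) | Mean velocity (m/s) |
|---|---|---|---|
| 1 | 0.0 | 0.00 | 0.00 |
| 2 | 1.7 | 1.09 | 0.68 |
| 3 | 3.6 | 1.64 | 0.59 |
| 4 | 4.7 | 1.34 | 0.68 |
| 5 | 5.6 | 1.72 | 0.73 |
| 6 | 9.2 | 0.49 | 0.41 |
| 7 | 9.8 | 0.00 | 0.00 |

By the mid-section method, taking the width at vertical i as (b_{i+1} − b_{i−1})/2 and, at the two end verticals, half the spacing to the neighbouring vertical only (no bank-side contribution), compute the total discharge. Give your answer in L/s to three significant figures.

6940 L/s

w_2 = (3.6 − 0.0)/2 = 1.8 m; q_2 = 0.68 × 1.09 × 1.8 = 1.334 m³/s
w_3 = (4.7 − 1.7)/2 = 1.5 m; q_3 = 0.59 × 1.64 × 1.5 = 1.451 m³/s
w_4 = (5.6 − 3.6)/2 = 1 m; q_4 = 0.68 × 1.34 × 1 = 0.9112 m³/s
w_5 = (9.2 − 4.7)/2 = 2.25 m; q_5 = 0.73 × 1.72 × 2.25 = 2.825 m³/s
w_6 = (9.8 − 5.6)/2 = 2.1 m; q_6 = 0.41 × 0.49 × 2.1 = 0.4219 m³/s
Stations 1, 7 contribute zero (depth or velocity is 0).
Q = Σ qᵢ = 6.944 m³/s
= 6.944 × 1000 = 6944 L/s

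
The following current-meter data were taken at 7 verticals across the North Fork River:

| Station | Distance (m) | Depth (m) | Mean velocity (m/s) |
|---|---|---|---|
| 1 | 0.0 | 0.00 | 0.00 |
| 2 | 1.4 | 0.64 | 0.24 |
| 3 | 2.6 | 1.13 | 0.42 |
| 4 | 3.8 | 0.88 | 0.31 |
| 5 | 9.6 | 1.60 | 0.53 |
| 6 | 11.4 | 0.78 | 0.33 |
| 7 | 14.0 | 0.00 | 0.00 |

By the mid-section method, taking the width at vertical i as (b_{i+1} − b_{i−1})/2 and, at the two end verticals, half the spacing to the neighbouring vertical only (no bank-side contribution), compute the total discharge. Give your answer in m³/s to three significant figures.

w_2 = (2.6 − 0.0)/2 = 1.3 m; q_2 = 0.24 × 0.64 × 1.3 = 0.1997 m³/s
w_3 = (3.8 − 1.4)/2 = 1.2 m; q_3 = 0.42 × 1.13 × 1.2 = 0.5695 m³/s
w_4 = (9.6 − 2.6)/2 = 3.5 m; q_4 = 0.31 × 0.88 × 3.5 = 0.9548 m³/s
w_5 = (11.4 − 3.8)/2 = 3.8 m; q_5 = 0.53 × 1.60 × 3.8 = 3.222 m³/s
w_6 = (14.0 − 9.6)/2 = 2.2 m; q_6 = 0.33 × 0.78 × 2.2 = 0.5663 m³/s
Stations 1, 7 contribute zero (depth or velocity is 0).
Q = Σ qᵢ = 5.513 m³/s

5.51 m³/s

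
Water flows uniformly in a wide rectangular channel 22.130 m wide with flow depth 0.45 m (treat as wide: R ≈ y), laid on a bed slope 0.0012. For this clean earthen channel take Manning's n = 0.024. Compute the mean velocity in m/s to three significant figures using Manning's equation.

A = b·y = 22.130 × 0.45 = 9.959 m²
Wide channel: R ≈ y = 0.45 m
Q = (1/n)·A·R^(2/3)·S^(1/2) = (1/0.024) × 9.959 × 0.4500^(2/3) × 0.0012^(1/2) = 8.441 m³/s
V = Q/A = 8.441/9.959 = 0.8476 m/s

0.848 m/s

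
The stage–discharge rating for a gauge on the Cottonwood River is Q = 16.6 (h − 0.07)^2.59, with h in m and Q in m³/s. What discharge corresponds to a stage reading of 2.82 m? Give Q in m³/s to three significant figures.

228 m³/s

Q = 16.6 × (2.82 − 0.07)^2.59 = 16.6 × 2.75^2.59 = 228.0 m³/s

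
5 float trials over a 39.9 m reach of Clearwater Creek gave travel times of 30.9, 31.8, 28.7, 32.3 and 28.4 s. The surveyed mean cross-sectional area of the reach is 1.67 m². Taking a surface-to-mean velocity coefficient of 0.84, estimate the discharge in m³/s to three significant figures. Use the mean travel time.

1.84 m³/s

t̄ = (30.9 + 31.8 + 28.7 + 32.3 + 28.4) / 5 = 30.42 s
v_surface = L / t̄ = 39.9 / 30.42 = 1.312 m/s
v_mean = 0.84 × 1.312 = 1.102 m/s
Q = A × v_mean = 1.67 × 1.102 = 1.840 m³/s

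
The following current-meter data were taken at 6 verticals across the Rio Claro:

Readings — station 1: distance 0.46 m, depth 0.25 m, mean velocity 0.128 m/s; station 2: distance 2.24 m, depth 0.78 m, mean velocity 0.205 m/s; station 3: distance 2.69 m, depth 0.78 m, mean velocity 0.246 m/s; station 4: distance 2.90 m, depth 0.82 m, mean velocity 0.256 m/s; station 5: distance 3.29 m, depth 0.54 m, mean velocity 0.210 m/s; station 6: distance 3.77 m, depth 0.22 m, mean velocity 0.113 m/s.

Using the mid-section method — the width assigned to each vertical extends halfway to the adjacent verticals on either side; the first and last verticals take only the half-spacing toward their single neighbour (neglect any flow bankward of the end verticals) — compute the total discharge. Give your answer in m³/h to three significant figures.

1400 m³/h

w_1 = (2.24 − 0.46)/2 = 0.89 m; q_1 = 0.128 × 0.25 × 0.89 = 0.02848 m³/s
w_2 = (2.69 − 0.46)/2 = 1.115 m; q_2 = 0.205 × 0.78 × 1.115 = 0.1783 m³/s
w_3 = (2.90 − 2.24)/2 = 0.33 m; q_3 = 0.246 × 0.78 × 0.33 = 0.06332 m³/s
w_4 = (3.29 − 2.69)/2 = 0.3 m; q_4 = 0.256 × 0.82 × 0.3 = 0.06298 m³/s
w_5 = (3.77 − 2.90)/2 = 0.435 m; q_5 = 0.210 × 0.54 × 0.435 = 0.04933 m³/s
w_6 = (3.77 − 3.29)/2 = 0.24 m; q_6 = 0.113 × 0.22 × 0.24 = 0.005966 m³/s
Q = Σ qᵢ = 0.3884 m³/s
= 0.3884 × 3600 = 1398 m³/h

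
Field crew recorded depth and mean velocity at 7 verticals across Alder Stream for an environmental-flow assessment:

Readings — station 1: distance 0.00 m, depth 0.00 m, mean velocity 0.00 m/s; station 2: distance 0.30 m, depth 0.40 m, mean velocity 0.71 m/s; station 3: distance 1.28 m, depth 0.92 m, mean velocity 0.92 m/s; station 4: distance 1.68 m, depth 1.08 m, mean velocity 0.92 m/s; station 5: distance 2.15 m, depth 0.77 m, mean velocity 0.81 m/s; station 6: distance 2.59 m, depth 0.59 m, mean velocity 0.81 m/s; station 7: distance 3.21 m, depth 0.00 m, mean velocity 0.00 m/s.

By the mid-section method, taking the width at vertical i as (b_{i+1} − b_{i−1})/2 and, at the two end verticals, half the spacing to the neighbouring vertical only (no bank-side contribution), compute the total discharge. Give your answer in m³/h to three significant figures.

w_2 = (1.28 − 0.00)/2 = 0.64 m; q_2 = 0.71 × 0.40 × 0.64 = 0.1818 m³/s
w_3 = (1.68 − 0.30)/2 = 0.69 m; q_3 = 0.92 × 0.92 × 0.69 = 0.5840 m³/s
w_4 = (2.15 − 1.28)/2 = 0.435 m; q_4 = 0.92 × 1.08 × 0.435 = 0.4322 m³/s
w_5 = (2.59 − 1.68)/2 = 0.455 m; q_5 = 0.81 × 0.77 × 0.455 = 0.2838 m³/s
w_6 = (3.21 − 2.15)/2 = 0.53 m; q_6 = 0.81 × 0.59 × 0.53 = 0.2533 m³/s
Stations 1, 7 contribute zero (depth or velocity is 0).
Q = Σ qᵢ = 1.735 m³/s
= 1.735 × 3600 = 6246 m³/h

6250 m³/h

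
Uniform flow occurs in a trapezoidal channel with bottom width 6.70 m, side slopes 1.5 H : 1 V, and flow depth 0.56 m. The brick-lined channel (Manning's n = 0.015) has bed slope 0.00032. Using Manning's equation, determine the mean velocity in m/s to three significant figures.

0.735 m/s

A = (b + z·y)·y = (6.70 + 1.5×0.56)×0.56 = 4.222 m²
P = b + 2y√(1+z²) = 6.70 + 2×0.56×√(1+1.5²) = 8.719 m
R = A/P = 4.222/8.719 = 0.4843 m
Q = (1/n)·A·R^(2/3)·S^(1/2) = (1/0.015) × 4.222 × 0.4843^(2/3) × 0.00032^(1/2) = 3.105 m³/s
V = Q/A = 3.105/4.222 = 0.7354 m/s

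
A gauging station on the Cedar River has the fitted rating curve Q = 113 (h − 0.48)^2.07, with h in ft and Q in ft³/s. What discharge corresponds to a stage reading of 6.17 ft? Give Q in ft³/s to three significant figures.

4130 ft³/s

Q = 113 × (6.17 − 0.48)^2.07 = 113 × 5.69^2.07 = 4132 ft³/s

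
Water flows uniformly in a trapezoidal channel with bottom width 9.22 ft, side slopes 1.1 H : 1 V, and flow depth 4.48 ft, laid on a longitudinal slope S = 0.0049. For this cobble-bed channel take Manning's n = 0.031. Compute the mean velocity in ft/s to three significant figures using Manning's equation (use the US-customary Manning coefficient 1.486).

6.68 ft/s

A = (b + z·y)·y = (9.22 + 1.1×4.48)×4.48 = 63.38 ft²
P = b + 2y√(1+z²) = 9.22 + 2×4.48×√(1+1.1²) = 22.54 ft
R = A/P = 63.38/22.54 = 2.812 ft
Q = (1.486/n)·A·R^(2/3)·S^(1/2) = (1.486/0.031) × 63.38 × 2.812^(2/3) × 0.0049^(1/2) = 423.7 ft³/s
V = Q/A = 423.7/63.38 = 6.685 ft/s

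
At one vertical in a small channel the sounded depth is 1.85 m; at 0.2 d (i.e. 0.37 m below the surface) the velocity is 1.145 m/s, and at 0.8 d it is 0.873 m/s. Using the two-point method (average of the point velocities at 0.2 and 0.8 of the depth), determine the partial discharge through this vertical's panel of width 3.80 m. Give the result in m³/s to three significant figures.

v̄ = (1.145 + 0.873) / 2 = 1.009 m/s
q = v̄ × d × w = 1.009 × 1.85 × 3.80 = 7.093 m³/s

7.09 m³/s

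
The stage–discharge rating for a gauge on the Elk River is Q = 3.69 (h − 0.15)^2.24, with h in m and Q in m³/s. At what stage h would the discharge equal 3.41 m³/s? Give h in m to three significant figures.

1.12 m

h − h₀ = (Q/C)^(1/b) = (3.41/3.69)^(1/2.24) = 0.9654 m
h = 0.15 + 0.9654 = 1.115 m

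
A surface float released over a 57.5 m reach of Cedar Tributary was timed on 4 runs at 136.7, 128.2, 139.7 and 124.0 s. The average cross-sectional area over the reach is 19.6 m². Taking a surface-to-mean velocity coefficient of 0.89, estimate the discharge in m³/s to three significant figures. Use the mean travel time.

7.59 m³/s

t̄ = (136.7 + 128.2 + 139.7 + 124.0) / 4 = 132.15 s
v_surface = L / t̄ = 57.5 / 132.15 = 0.4351 m/s
v_mean = 0.89 × 0.4351 = 0.3872 m/s
Q = A × v_mean = 19.6 × 0.3872 = 7.590 m³/s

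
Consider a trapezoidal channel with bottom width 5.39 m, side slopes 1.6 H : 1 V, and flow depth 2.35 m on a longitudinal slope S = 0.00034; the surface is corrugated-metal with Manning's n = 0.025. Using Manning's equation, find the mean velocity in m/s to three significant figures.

A = (b + z·y)·y = (5.39 + 1.6×2.35)×2.35 = 21.50 m²
P = b + 2y√(1+z²) = 5.39 + 2×2.35×√(1+1.6²) = 14.26 m
R = A/P = 21.50/14.26 = 1.508 m
Q = (1/n)·A·R^(2/3)·S^(1/2) = (1/0.025) × 21.50 × 1.508^(2/3) × 0.00034^(1/2) = 20.86 m³/s
V = Q/A = 20.86/21.50 = 0.9700 m/s

0.970 m/s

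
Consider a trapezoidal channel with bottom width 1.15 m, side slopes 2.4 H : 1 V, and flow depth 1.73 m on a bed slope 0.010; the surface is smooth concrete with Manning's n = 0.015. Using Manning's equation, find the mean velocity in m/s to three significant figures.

6.23 m/s

A = (b + z·y)·y = (1.15 + 2.4×1.73)×1.73 = 9.172 m²
P = b + 2y√(1+z²) = 1.15 + 2×1.73×√(1+2.4²) = 10.15 m
R = A/P = 9.172/10.15 = 0.9040 m
Q = (1/n)·A·R^(2/3)·S^(1/2) = (1/0.015) × 9.172 × 0.9040^(2/3) × 0.010^(1/2) = 57.17 m³/s
V = Q/A = 57.17/9.172 = 6.233 m/s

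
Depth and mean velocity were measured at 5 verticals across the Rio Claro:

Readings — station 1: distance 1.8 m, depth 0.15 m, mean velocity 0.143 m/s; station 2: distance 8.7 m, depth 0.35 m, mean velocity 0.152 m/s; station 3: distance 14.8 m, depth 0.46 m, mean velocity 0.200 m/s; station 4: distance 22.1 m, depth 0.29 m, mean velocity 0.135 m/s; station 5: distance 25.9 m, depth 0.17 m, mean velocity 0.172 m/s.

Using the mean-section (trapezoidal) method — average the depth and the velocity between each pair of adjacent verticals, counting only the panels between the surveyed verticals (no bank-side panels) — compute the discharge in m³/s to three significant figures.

1.28 m³/s

Panel 1-2: Δb = 6.9 m, d̄ = (0.15+0.35)/2 = 0.25, v̄ = (0.143+0.152)/2 = 0.1475 → q = 6.9×0.25×0.1475 = 0.2544 m³/s
Panel 2-3: Δb = 6.1 m, d̄ = (0.35+0.46)/2 = 0.405, v̄ = (0.152+0.200)/2 = 0.176 → q = 6.1×0.405×0.176 = 0.4348 m³/s
Panel 3-4: Δb = 7.3 m, d̄ = (0.46+0.29)/2 = 0.375, v̄ = (0.200+0.135)/2 = 0.1675 → q = 7.3×0.375×0.1675 = 0.4585 m³/s
Panel 4-5: Δb = 3.8 m, d̄ = (0.29+0.17)/2 = 0.23, v̄ = (0.135+0.172)/2 = 0.1535 → q = 3.8×0.23×0.1535 = 0.1342 m³/s
Q = Σ q = 1.282 m³/s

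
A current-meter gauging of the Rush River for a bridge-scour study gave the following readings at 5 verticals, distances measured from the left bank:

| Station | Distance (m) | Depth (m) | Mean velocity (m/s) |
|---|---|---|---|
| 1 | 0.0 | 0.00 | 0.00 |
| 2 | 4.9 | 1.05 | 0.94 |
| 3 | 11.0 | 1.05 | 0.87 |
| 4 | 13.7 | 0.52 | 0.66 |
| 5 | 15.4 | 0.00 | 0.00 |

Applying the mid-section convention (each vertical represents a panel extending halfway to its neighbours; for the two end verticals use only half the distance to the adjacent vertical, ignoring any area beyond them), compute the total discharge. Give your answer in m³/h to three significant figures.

36700 m³/h

w_2 = (11.0 − 0.0)/2 = 5.5 m; q_2 = 0.94 × 1.05 × 5.5 = 5.429 m³/s
w_3 = (13.7 − 4.9)/2 = 4.4 m; q_3 = 0.87 × 1.05 × 4.4 = 4.019 m³/s
w_4 = (15.4 − 11.0)/2 = 2.2 m; q_4 = 0.66 × 0.52 × 2.2 = 0.7550 m³/s
Stations 1, 5 contribute zero (depth or velocity is 0).
Q = Σ qᵢ = 10.20 m³/s
= 10.20 × 3600 = 36730 m³/h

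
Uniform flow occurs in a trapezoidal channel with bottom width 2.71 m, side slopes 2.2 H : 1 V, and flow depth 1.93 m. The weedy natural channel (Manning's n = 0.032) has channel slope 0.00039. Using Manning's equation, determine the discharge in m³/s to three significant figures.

8.91 m³/s

A = (b + z·y)·y = (2.71 + 2.2×1.93)×1.93 = 13.43 m²
P = b + 2y√(1+z²) = 2.71 + 2×1.93×√(1+2.2²) = 12.04 m
R = A/P = 13.43/12.04 = 1.115 m
Q = (1/n)·A·R^(2/3)·S^(1/2) = (1/0.032) × 13.43 × 1.115^(2/3) × 0.00039^(1/2) = 8.910 m³/s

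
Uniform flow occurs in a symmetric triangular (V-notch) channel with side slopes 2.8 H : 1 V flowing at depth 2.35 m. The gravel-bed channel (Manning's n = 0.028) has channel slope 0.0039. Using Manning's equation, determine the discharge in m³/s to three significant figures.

36.9 m³/s

A = z·y² = 2.8×2.35² = 15.46 m²
P = 2y√(1+z²) = 2×2.35×√(1+2.8²) = 13.97 m
R = A/P = 15.46/13.97 = 1.107 m
Q = (1/n)·A·R^(2/3)·S^(1/2) = (1/0.028) × 15.46 × 1.107^(2/3) × 0.0039^(1/2) = 36.90 m³/s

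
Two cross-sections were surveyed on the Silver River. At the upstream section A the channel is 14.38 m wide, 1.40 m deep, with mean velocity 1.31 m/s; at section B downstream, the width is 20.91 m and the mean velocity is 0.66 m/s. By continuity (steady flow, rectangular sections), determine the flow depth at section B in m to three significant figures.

Q = A₁V₁ = (14.38×1.40) × 1.31 = 26.37 m³/s
d₂ = Q/(b₂ V₂) = 26.37/(20.91×0.66) = 1.911 m

1.91 m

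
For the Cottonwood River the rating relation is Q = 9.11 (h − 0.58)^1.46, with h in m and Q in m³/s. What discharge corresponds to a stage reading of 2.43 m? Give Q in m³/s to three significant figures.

Q = 9.11 × (2.43 − 0.58)^1.46 = 9.11 × 1.85^1.46 = 22.37 m³/s

22.4 m³/s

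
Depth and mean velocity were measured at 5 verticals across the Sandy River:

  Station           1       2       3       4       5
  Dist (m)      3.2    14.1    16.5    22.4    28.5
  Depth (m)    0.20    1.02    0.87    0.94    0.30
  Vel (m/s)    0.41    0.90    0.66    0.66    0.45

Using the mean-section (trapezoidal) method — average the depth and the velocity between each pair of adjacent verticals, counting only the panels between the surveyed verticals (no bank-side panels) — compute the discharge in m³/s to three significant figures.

Panel 1-2: Δb = 10.9 m, d̄ = (0.20+1.02)/2 = 0.61, v̄ = (0.41+0.90)/2 = 0.655 → q = 10.9×0.61×0.655 = 4.355 m³/s
Panel 2-3: Δb = 2.4 m, d̄ = (1.02+0.87)/2 = 0.945, v̄ = (0.90+0.66)/2 = 0.78 → q = 2.4×0.945×0.78 = 1.769 m³/s
Panel 3-4: Δb = 5.9 m, d̄ = (0.87+0.94)/2 = 0.905, v̄ = (0.66+0.66)/2 = 0.66 → q = 5.9×0.905×0.66 = 3.524 m³/s
Panel 4-5: Δb = 6.1 m, d̄ = (0.94+0.30)/2 = 0.62, v̄ = (0.66+0.45)/2 = 0.555 → q = 6.1×0.62×0.555 = 2.099 m³/s
Q = Σ q = 11.75 m³/s

11.7 m³/s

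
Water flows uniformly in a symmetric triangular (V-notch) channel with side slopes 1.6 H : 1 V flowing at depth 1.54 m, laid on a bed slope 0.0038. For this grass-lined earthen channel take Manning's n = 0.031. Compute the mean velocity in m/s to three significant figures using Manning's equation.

A = z·y² = 1.6×1.54² = 3.795 m²
P = 2y√(1+z²) = 2×1.54×√(1+1.6²) = 5.811 m
R = A/P = 3.795/5.811 = 0.6530 m
Q = (1/n)·A·R^(2/3)·S^(1/2) = (1/0.031) × 3.795 × 0.6530^(2/3) × 0.0038^(1/2) = 5.679 m³/s
V = Q/A = 5.679/3.795 = 1.497 m/s

1.50 m/s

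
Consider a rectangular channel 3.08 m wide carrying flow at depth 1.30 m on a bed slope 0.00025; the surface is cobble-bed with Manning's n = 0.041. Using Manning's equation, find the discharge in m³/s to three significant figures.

A = b·y = 3.08 × 1.30 = 4.004 m²
P = b + 2y = 3.08 + 2×1.30 = 5.680 m
R = A/P = 4.004/5.680 = 0.7049 m
Q = (1/n)·A·R^(2/3)·S^(1/2) = (1/0.041) × 4.004 × 0.7049^(2/3) × 0.00025^(1/2) = 1.223 m³/s

1.22 m³/s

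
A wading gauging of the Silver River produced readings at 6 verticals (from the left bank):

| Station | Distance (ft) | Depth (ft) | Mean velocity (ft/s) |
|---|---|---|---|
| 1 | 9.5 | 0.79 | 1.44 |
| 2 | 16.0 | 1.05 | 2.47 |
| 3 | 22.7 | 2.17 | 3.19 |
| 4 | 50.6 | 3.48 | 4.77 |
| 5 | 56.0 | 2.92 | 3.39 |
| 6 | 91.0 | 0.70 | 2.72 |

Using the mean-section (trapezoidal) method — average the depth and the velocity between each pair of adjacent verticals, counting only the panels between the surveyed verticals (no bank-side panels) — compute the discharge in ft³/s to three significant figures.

Panel 1-2: Δb = 6.5 ft, d̄ = (0.79+1.05)/2 = 0.92, v̄ = (1.44+2.47)/2 = 1.955 → q = 6.5×0.92×1.955 = 11.69 ft³/s
Panel 2-3: Δb = 6.7 ft, d̄ = (1.05+2.17)/2 = 1.61, v̄ = (2.47+3.19)/2 = 2.83 → q = 6.7×1.61×2.83 = 30.53 ft³/s
Panel 3-4: Δb = 27.9 ft, d̄ = (2.17+3.48)/2 = 2.825, v̄ = (3.19+4.77)/2 = 3.98 → q = 27.9×2.825×3.98 = 313.7 ft³/s
Panel 4-5: Δb = 5.4 ft, d̄ = (3.48+2.92)/2 = 3.2, v̄ = (4.77+3.39)/2 = 4.08 → q = 5.4×3.2×4.08 = 70.50 ft³/s
Panel 5-6: Δb = 35 ft, d̄ = (2.92+0.70)/2 = 1.81, v̄ = (3.39+2.72)/2 = 3.055 → q = 35×1.81×3.055 = 193.5 ft³/s
Q = Σ q = 619.9 ft³/s

620 ft³/s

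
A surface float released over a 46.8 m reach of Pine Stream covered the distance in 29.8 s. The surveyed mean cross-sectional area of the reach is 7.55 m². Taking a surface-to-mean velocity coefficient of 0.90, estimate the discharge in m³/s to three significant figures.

v_surface = L / t̄ = 46.8 / 29.8 = 1.570 m/s
v_mean = 0.90 × 1.570 = 1.413 m/s
Q = A × v_mean = 7.55 × 1.413 = 10.67 m³/s

10.7 m³/s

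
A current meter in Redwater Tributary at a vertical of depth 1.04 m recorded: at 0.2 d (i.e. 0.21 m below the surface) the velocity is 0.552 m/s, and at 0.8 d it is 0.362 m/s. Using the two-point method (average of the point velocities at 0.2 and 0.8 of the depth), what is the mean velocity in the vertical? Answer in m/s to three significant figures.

0.457 m/s

v̄ = (0.552 + 0.362) / 2 = 0.4570 m/s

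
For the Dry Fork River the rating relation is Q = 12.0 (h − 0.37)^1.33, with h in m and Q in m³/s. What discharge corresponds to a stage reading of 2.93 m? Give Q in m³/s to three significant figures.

Q = 12.0 × (2.93 − 0.37)^1.33 = 12.0 × 2.56^1.33 = 41.89 m³/s

41.9 m³/s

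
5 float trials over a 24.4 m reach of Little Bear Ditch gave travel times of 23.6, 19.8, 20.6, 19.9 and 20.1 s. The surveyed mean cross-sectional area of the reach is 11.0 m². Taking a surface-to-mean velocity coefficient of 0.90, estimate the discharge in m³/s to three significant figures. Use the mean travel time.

t̄ = (23.6 + 19.8 + 20.6 + 19.9 + 20.1) / 5 = 20.8 s
v_surface = L / t̄ = 24.4 / 20.8 = 1.173 m/s
v_mean = 0.90 × 1.173 = 1.056 m/s
Q = A × v_mean = 11.0 × 1.056 = 11.61 m³/s

11.6 m³/s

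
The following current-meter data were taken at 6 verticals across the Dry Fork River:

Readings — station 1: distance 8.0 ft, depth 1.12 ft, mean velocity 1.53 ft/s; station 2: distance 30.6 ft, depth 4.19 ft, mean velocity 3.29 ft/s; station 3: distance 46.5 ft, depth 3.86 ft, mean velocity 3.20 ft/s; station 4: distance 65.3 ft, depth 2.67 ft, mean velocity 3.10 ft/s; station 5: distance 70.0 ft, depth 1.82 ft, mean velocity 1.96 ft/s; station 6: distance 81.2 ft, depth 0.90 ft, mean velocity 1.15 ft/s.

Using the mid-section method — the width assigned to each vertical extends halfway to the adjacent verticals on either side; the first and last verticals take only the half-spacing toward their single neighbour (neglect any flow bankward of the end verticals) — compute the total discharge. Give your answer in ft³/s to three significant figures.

630 ft³/s

w_1 = (30.6 − 8.0)/2 = 11.3 ft; q_1 = 1.53 × 1.12 × 11.3 = 19.36 ft³/s
w_2 = (46.5 − 8.0)/2 = 19.25 ft; q_2 = 3.29 × 4.19 × 19.25 = 265.4 ft³/s
w_3 = (65.3 − 30.6)/2 = 17.35 ft; q_3 = 3.20 × 3.86 × 17.35 = 214.3 ft³/s
w_4 = (70.0 − 46.5)/2 = 11.75 ft; q_4 = 3.10 × 2.67 × 11.75 = 97.25 ft³/s
w_5 = (81.2 − 65.3)/2 = 7.95 ft; q_5 = 1.96 × 1.82 × 7.95 = 28.36 ft³/s
w_6 = (81.2 − 70.0)/2 = 5.6 ft; q_6 = 1.15 × 0.90 × 5.6 = 5.796 ft³/s
Q = Σ qᵢ = 630.4 ft³/s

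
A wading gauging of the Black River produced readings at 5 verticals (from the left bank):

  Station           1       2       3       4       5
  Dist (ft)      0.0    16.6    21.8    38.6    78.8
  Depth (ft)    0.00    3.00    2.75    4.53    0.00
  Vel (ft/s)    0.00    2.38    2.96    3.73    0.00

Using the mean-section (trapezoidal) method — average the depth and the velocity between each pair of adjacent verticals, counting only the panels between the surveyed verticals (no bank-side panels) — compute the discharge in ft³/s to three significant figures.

Panel 1-2: Δb = 16.6 ft, d̄ = (0.00+3.00)/2 = 1.5, v̄ = (0.00+2.38)/2 = 1.19 → q = 16.6×1.5×1.19 = 29.63 ft³/s
Panel 2-3: Δb = 5.2 ft, d̄ = (3.00+2.75)/2 = 2.875, v̄ = (2.38+2.96)/2 = 2.67 → q = 5.2×2.875×2.67 = 39.92 ft³/s
Panel 3-4: Δb = 16.8 ft, d̄ = (2.75+4.53)/2 = 3.64, v̄ = (2.96+3.73)/2 = 3.345 → q = 16.8×3.64×3.345 = 204.6 ft³/s
Panel 4-5: Δb = 40.2 ft, d̄ = (4.53+0.00)/2 = 2.265, v̄ = (3.73+0.00)/2 = 1.865 → q = 40.2×2.265×1.865 = 169.8 ft³/s
Q = Σ q = 443.9 ft³/s

444 ft³/s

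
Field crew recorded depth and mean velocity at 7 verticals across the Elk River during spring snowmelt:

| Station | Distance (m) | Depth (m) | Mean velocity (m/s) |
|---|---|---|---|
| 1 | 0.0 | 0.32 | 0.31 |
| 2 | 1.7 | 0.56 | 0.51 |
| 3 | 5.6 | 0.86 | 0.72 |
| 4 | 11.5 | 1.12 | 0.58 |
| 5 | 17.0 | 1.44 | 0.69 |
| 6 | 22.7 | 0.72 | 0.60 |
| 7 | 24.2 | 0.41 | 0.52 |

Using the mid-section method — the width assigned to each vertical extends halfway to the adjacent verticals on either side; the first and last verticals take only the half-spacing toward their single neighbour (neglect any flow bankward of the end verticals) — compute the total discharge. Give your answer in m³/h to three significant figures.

53600 m³/h

w_1 = (1.7 − 0.0)/2 = 0.85 m; q_1 = 0.31 × 0.32 × 0.85 = 0.08432 m³/s
w_2 = (5.6 − 0.0)/2 = 2.8 m; q_2 = 0.51 × 0.56 × 2.8 = 0.7997 m³/s
w_3 = (11.5 − 1.7)/2 = 4.9 m; q_3 = 0.72 × 0.86 × 4.9 = 3.034 m³/s
w_4 = (17.0 − 5.6)/2 = 5.7 m; q_4 = 0.58 × 1.12 × 5.7 = 3.703 m³/s
w_5 = (22.7 − 11.5)/2 = 5.6 m; q_5 = 0.69 × 1.44 × 5.6 = 5.564 m³/s
w_6 = (24.2 − 17.0)/2 = 3.6 m; q_6 = 0.60 × 0.72 × 3.6 = 1.555 m³/s
w_7 = (24.2 − 22.7)/2 = 0.75 m; q_7 = 0.52 × 0.41 × 0.75 = 0.1599 m³/s
Q = Σ qᵢ = 14.90 m³/s
= 14.90 × 3600 = 53640 m³/h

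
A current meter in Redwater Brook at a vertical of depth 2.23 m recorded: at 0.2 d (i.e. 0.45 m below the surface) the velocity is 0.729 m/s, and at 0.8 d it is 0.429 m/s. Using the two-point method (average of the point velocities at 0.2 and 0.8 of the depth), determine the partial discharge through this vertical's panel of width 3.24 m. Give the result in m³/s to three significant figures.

4.18 m³/s

v̄ = (0.729 + 0.429) / 2 = 0.5790 m/s
q = v̄ × d × w = 0.5790 × 2.23 × 3.24 = 4.183 m³/s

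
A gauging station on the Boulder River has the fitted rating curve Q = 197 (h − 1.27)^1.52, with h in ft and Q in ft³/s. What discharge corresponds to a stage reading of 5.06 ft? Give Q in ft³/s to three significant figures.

Q = 197 × (5.06 − 1.27)^1.52 = 197 × 3.79^1.52 = 1493 ft³/s

1490 ft³/s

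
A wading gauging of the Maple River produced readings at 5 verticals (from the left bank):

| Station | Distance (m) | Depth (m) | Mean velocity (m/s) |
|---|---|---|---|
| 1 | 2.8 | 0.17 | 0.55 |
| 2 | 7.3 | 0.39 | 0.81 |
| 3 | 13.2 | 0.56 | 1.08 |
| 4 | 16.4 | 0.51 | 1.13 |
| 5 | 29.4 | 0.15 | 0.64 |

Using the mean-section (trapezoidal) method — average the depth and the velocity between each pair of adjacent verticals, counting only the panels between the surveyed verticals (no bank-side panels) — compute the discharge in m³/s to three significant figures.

9.19 m³/s

Panel 1-2: Δb = 4.5 m, d̄ = (0.17+0.39)/2 = 0.28, v̄ = (0.55+0.81)/2 = 0.68 → q = 4.5×0.28×0.68 = 0.8568 m³/s
Panel 2-3: Δb = 5.9 m, d̄ = (0.39+0.56)/2 = 0.475, v̄ = (0.81+1.08)/2 = 0.945 → q = 5.9×0.475×0.945 = 2.648 m³/s
Panel 3-4: Δb = 3.2 m, d̄ = (0.56+0.51)/2 = 0.535, v̄ = (1.08+1.13)/2 = 1.105 → q = 3.2×0.535×1.105 = 1.892 m³/s
Panel 4-5: Δb = 13 m, d̄ = (0.51+0.15)/2 = 0.33, v̄ = (1.13+0.64)/2 = 0.885 → q = 13×0.33×0.885 = 3.797 m³/s
Q = Σ q = 9.194 m³/s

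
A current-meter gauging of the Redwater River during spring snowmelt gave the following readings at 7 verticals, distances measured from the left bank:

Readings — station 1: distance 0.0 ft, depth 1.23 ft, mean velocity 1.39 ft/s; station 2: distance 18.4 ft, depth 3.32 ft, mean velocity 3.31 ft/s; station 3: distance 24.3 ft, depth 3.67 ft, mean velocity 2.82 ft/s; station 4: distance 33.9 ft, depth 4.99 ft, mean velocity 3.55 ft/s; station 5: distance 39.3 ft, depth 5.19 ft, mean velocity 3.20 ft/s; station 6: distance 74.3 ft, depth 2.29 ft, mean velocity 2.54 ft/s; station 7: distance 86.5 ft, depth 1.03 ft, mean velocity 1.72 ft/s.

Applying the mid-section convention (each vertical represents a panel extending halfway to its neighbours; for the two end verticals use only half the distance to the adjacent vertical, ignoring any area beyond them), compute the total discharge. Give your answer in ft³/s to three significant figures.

w_1 = (18.4 − 0.0)/2 = 9.2 ft; q_1 = 1.39 × 1.23 × 9.2 = 15.73 ft³/s
w_2 = (24.3 − 0.0)/2 = 12.15 ft; q_2 = 3.31 × 3.32 × 12.15 = 133.5 ft³/s
w_3 = (33.9 − 18.4)/2 = 7.75 ft; q_3 = 2.82 × 3.67 × 7.75 = 80.21 ft³/s
w_4 = (39.3 − 24.3)/2 = 7.5 ft; q_4 = 3.55 × 4.99 × 7.5 = 132.9 ft³/s
w_5 = (74.3 − 33.9)/2 = 20.2 ft; q_5 = 3.20 × 5.19 × 20.2 = 335.5 ft³/s
w_6 = (86.5 − 39.3)/2 = 23.6 ft; q_6 = 2.54 × 2.29 × 23.6 = 137.3 ft³/s
w_7 = (86.5 − 74.3)/2 = 6.1 ft; q_7 = 1.72 × 1.03 × 6.1 = 10.81 ft³/s
Q = Σ qᵢ = 845.9 ft³/s

846 ft³/s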